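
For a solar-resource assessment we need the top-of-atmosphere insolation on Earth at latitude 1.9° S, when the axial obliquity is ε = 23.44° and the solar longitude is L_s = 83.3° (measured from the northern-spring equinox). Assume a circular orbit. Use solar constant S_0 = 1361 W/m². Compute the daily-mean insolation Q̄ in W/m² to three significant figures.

Q̄ ≈ 389 W/m²

Solar declination: sin δ = sin ε · sin L_s = sin 23.44° × sin 83.3° = 0.39507, so δ = +23.270°.
cos h₀ = −tan(-1.9°) tan(+23.270°) = 0.0143, h₀ = 1.5565 rad.
Bracket: h₀ sin ϕ sin δ + cos ϕ cos δ sin h₀ = 1.5565×-0.03316×0.39507 + 0.99945×0.91865×0.99990 = -0.020391 + 0.918053 = 0.897662.
Q̄ = (S_0/π) × [bracket] = (1361/π) × 0.897662 = 388.9 W/m².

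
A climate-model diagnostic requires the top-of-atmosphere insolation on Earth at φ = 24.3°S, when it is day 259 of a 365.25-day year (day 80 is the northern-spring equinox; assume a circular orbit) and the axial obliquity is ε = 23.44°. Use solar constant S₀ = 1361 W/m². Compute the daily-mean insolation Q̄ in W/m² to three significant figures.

Solar longitude: λ_s = 360° × (259 − 80)/365.25 = 176.427°.
sin δ = sin 23.44° × sin 176.427° = 0.02479, so δ = +1.420°.
cos H₀ = −tan(-24.3°) tan(+1.420°) = 0.0112, H₀ = 1.5596 rad.
Bracket: H₀ sin φ sin δ + cos φ cos δ sin H₀ = 1.5596×-0.41151×0.02479 + 0.91140×0.99969×0.99994 = -0.015910 + 0.911063 = 0.895153.
Q̄ = (S₀/π) × [bracket] = (1361/π) × 0.895153 = 387.8 W/m².

Q̄ ≈ 388 W/m²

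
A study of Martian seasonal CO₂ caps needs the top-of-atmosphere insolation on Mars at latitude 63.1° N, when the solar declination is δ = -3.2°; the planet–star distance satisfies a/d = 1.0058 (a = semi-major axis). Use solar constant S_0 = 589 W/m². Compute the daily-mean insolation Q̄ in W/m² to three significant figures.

Q̄ ≈ 71.4 W/m²

cos h₀ = −tan(+63.1°) tan(-3.200°) = 0.1102, h₀ = 1.4604 rad.
Bracket: h₀ sin ϕ sin δ + cos ϕ cos δ sin h₀ = 1.4604×0.89180×-0.05582 + 0.45243×0.99844×0.99391 = -0.072699 + 0.448973 = 0.376274.
Inverse-square distance factor (a/d)² = 1.0058² = 1.011634.
Q̄ = (S_0/π) × 1.011634 × [bracket] = (589/π) × 1.011634 × 0.376274 = 71.37 W/m².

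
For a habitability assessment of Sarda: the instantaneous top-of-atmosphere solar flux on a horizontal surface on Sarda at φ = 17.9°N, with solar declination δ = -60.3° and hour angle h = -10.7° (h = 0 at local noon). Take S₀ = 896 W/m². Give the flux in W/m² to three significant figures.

176 W/m²

cos θ_z = sin φ sin δ + cos φ cos δ cos h = -0.266980 + 0.463278 = 0.196298.
Flux = S₀ · cos θ_z = 896 × 0.196298 = 175.9 W/m².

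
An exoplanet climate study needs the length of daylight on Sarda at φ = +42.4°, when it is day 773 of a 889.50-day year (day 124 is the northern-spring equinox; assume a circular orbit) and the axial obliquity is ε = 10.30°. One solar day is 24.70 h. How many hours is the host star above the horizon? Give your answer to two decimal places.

11.05 h

Solar longitude: λ_s = 360° × (773 − 124)/889.50 = 262.664°.
sin δ = sin 10.30° × sin 262.664° = -0.17734, so δ = -10.215°.
cos H₀ = −tan φ · tan δ = −tan(+42.4°) × tan(-10.215°) = 0.1645, so H₀ = 1.4055 rad = 80.53°.
Daylight = 2H₀/(2π) × 24.70 h = (1.4055/π) × 24.70 = 11.05 h.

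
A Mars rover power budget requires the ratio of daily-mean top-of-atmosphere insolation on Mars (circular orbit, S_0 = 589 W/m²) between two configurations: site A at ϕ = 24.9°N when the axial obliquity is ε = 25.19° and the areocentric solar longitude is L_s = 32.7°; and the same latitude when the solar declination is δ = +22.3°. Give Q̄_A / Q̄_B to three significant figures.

Q̄_A / Q̄_B ≈ 0.941

— Configuration A (ϕ=+24.9°):
sin δ = sin 25.19° × sin 32.7° = 0.22994, so δ = +13.293°.
cos h₀ = −tan(+24.9°) tan(+13.293°) = -0.1097, h₀ = 1.6807 rad.
Bracket: h₀ sin ϕ sin δ + cos ϕ cos δ sin h₀ = 1.6807×0.42104×0.22994 + 0.90704×0.97321×0.99397 = 0.162715 + 0.877417 = 1.040132.
Q̄ = (S_0/π) × [bracket] = (589/π) × 1.040132 = 195.01 W/m².
— Configuration B (ϕ=+24.9°):
cos h₀ = −tan(+24.9°) tan(+22.300°) = -0.1904, h₀ = 1.7623 rad.
Bracket: h₀ sin ϕ sin δ + cos ϕ cos δ sin h₀ = 1.7623×0.42104×0.37946 + 0.90704×0.92521×0.98171 = 0.281559 + 0.823853 = 1.105412.
Q̄ = (S_0/π) × [bracket] = (589/π) × 1.105412 = 207.25 W/m².
Ratio Q̄_A / Q̄_B = 195.01 / 207.25 = 0.9409.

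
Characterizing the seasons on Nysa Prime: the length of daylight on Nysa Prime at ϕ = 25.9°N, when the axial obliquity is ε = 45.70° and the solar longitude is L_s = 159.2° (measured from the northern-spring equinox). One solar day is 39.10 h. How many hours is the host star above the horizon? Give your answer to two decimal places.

21.14 h

Solar declination: sin δ = sin ε · sin L_s = sin 45.70° × sin 159.2° = 0.25415, so δ = +14.723°.
cos h₀ = −tan ϕ · tan δ = −tan(+25.9°) × tan(+14.723°) = -0.1276, so h₀ = 1.6987 rad = 97.33°.
Daylight = 2h₀/(2π) × 39.10 h = (1.6987/π) × 39.10 = 21.14 h.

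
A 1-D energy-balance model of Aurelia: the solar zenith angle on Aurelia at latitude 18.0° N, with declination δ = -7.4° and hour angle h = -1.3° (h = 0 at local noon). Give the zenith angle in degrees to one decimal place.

θ_z = 25.4°

cos θ_z = sin φ sin δ + cos φ cos δ cos h = -0.039800 + 0.942893 = 0.903093.
θ_z = arccos(0.903093) = 25.4°.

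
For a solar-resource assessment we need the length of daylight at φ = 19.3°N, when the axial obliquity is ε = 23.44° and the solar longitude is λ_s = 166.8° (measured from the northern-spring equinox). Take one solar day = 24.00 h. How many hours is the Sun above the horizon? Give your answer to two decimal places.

12.24 h

Solar declination: sin δ = sin ε · sin λ_s = sin 23.44° × sin 166.8° = 0.09084, so δ = +5.212°.
cos H₀ = −tan φ · tan δ = −tan(+19.3°) × tan(+5.212°) = -0.0319, so H₀ = 1.6027 rad = 91.83°.
Daylight = 2H₀/(2π) × 24.00 h = (1.6027/π) × 24.00 = 12.24 h.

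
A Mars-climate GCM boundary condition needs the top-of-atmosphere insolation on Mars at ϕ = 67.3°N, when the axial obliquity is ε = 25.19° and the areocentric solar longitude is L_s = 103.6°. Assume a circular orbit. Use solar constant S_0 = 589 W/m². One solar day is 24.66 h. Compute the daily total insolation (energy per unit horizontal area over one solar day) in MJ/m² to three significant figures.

sin δ = sin 25.19° × sin 103.6° = 0.41369, so δ = +24.437°.
cos h₀ = −tan(+67.3°) tan(+24.437°) = -1.0863 ≤ −1 ⇒ polar day, h₀ = π.
Bracket: h₀ sin ϕ sin δ + cos ϕ cos δ sin h₀ = 3.1416×0.92254×0.41369 + 0.38591×0.91042×0.00000 = 1.198978 + 0.000000 = 1.198978.
Q̄ = (S_0/π) × [bracket] = (589/π) × 1.198978 = 224.79 W/m².
Daily total = Q̄ × 24.66 h × 3600 s/h = 224.79 × 24.66 × 3600 / 10⁶ = 19.96 MJ/m².

20.0 MJ/m²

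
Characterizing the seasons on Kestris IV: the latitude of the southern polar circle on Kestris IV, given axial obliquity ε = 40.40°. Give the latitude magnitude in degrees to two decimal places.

The polar circle is the lowest latitude that experiences at least one full rotation of continuous darkness at the northern-summer solstice; it lies at |φ| = 90° − ε = 90° − 40.40° = 49.60°.

49.60°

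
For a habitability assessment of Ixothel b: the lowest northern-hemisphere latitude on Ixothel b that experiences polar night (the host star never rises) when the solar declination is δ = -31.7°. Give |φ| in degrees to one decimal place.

|φ| = 58.3°

Polar night requires cos H₀ = −tan φ tan δ ≥ 1, i.e. tan φ tan δ ≤ −1.
The boundary is |tan φ| · |tan δ| = 1, so |φ| = 90° − |δ| = 90° − 31.7° = 58.3° in the northern hemisphere.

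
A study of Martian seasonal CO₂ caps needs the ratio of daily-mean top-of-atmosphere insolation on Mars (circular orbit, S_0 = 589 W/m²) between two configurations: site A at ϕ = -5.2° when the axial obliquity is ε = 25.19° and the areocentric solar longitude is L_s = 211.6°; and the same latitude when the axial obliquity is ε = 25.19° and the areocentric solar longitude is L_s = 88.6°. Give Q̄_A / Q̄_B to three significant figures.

Q̄_A / Q̄_B ≈ 1.19

— Configuration A (ϕ=-5.2°):
sin δ = sin 25.19° × sin 211.6° = -0.22302, so δ = -12.886°.
cos h₀ = −tan(-5.2°) tan(-12.886°) = -0.0208, h₀ = 1.5916 rad.
Bracket: h₀ sin ϕ sin δ + cos ϕ cos δ sin h₀ = 1.5916×-0.09063×-0.22302 + 0.99588×0.97481×0.99978 = 0.032170 + 0.970580 = 1.002750.
Q̄ = (S_0/π) × [bracket] = (589/π) × 1.002750 = 188.00 W/m².
— Configuration B (ϕ=-5.2°):
sin δ = sin 25.19° × sin 88.6° = 0.42549, so δ = +25.182°.
cos h₀ = −tan(-5.2°) tan(+25.182°) = 0.0428, h₀ = 1.5280 rad.
Bracket: h₀ sin ϕ sin δ + cos ϕ cos δ sin h₀ = 1.5280×-0.09063×0.42549 + 0.99588×0.90496×0.99908 = -0.058923 + 0.900402 = 0.841479.
Q̄ = (S_0/π) × [bracket] = (589/π) × 0.841479 = 157.76 W/m².
Ratio Q̄_A / Q̄_B = 188.00 / 157.76 = 1.192.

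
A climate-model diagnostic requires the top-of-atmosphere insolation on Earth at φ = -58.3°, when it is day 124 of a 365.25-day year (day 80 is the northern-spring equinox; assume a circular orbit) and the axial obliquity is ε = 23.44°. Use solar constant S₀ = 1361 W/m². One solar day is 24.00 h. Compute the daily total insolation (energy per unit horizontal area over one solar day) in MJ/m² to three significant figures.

Solar longitude: λ_s = 360° × (124 − 80)/365.25 = 43.368°.
sin δ = sin 23.44° × sin 43.368° = 0.27315, so δ = +15.852°.
cos H₀ = −tan(-58.3°) tan(+15.852°) = 0.4598, H₀ = 1.0931 rad.
Bracket: H₀ sin φ sin δ + cos φ cos δ sin H₀ = 1.0931×-0.85081×0.27315 + 0.52547×0.96197×0.88805 = -0.254035 + 0.448897 = 0.194862.
Q̄ = (S₀/π) × [bracket] = (1361/π) × 0.194862 = 84.418 W/m².
Daily total = Q̄ × 24.00 h × 3600 s/h = 84.418 × 24.00 × 3600 / 10⁶ = 7.294 MJ/m².

7.29 MJ/m²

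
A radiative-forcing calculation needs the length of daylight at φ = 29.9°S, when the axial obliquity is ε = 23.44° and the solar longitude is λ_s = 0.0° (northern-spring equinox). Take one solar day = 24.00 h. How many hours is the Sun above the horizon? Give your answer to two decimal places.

Solar declination: sin δ = sin ε · sin λ_s = sin 23.44° × sin 0.0° = 0.00000, so δ = +0.000°.
cos H₀ = −tan φ · tan δ = −tan(-29.9°) × tan(+0.000°) = 0.0000, so H₀ = 1.5708 rad = 90.00°.
Daylight = 2H₀/(2π) × 24.00 h = (1.5708/π) × 24.00 = 12.00 h.

12.00 h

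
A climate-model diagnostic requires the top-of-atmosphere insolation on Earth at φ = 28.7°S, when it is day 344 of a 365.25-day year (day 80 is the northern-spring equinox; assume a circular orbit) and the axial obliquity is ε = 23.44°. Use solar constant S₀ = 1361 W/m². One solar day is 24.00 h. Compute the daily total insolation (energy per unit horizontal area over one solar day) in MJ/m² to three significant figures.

Solar longitude: λ_s = 360° × (344 − 80)/365.25 = 260.205°.
sin δ = sin 23.44° × sin 260.205° = -0.39199, so δ = -23.078°.
cos H₀ = −tan(-28.7°) tan(-23.078°) = -0.2333, H₀ = 1.8062 rad.
Bracket: H₀ sin φ sin δ + cos φ cos δ sin H₀ = 1.8062×-0.48022×-0.39199 + 0.87715×0.91997×0.97241 = 0.340002 + 0.784688 = 1.124690.
Q̄ = (S₀/π) × [bracket] = (1361/π) × 1.124690 = 487.24 W/m².
Daily total = Q̄ × 24.00 h × 3600 s/h = 487.24 × 24.00 × 3600 / 10⁶ = 42.10 MJ/m².

42.1 MJ/m²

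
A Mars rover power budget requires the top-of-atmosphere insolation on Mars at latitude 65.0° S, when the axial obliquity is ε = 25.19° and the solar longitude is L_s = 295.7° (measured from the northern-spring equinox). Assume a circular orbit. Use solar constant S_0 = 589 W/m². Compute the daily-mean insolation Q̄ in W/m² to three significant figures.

Q̄ ≈ 207 W/m²

Solar declination: sin δ = sin ε · sin L_s = sin 25.19° × sin 295.7° = -0.38352, so δ = -22.552°.
cos h₀ = −tan(-65.0°) tan(-22.552°) = -0.8906, h₀ = 2.6694 rad.
Bracket: h₀ sin ϕ sin δ + cos ϕ cos δ sin h₀ = 2.6694×-0.90631×-0.38352 + 0.42262×0.92353×0.45488 = 0.927851 + 0.177541 = 1.105392.
Q̄ = (S_0/π) × [bracket] = (589/π) × 1.105392 = 207.2 W/m².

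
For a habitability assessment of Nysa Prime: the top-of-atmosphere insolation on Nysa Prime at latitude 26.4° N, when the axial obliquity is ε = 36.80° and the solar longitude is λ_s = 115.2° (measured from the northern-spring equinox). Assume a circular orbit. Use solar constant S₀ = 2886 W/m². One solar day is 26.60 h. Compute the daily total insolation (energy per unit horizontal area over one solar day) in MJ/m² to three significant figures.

103 MJ/m²

Solar declination: sin δ = sin ε · sin λ_s = sin 36.80° × sin 115.2° = 0.54201, so δ = +32.821°.
cos H₀ = −tan(+26.4°) tan(+32.821°) = -0.3202, H₀ = 1.8967 rad.
Bracket: H₀ sin φ sin δ + cos φ cos δ sin H₀ = 1.8967×0.44464×0.54201 + 0.89571×0.84037×0.94736 = 0.457103 + 0.713104 = 1.170207.
Q̄ = (S₀/π) × [bracket] = (2886/π) × 1.170207 = 1075.0 W/m².
Daily total = Q̄ × 26.60 h × 3600 s/h = 1075.0 × 26.60 × 3600 / 10⁶ = 102.9 MJ/m².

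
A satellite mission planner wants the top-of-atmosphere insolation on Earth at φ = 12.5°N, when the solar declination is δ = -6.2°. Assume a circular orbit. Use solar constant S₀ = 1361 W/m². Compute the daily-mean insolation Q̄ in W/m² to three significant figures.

Q̄ ≈ 405 W/m²

cos H₀ = −tan(+12.5°) tan(-6.200°) = 0.0241, H₀ = 1.5467 rad.
Bracket: H₀ sin φ sin δ + cos φ cos δ sin H₀ = 1.5467×0.21644×-0.10800 + 0.97630×0.99415×0.99971 = -0.036155 + 0.970307 = 0.934152.
Q̄ = (S₀/π) × [bracket] = (1361/π) × 0.934152 = 404.7 W/m².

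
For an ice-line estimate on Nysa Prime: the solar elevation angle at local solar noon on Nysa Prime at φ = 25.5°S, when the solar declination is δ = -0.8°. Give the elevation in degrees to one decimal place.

65.3°

At local noon the hour angle is zero, so the zenith angle equals |φ − δ| = |-25.5° − (-0.800°)| = 24.700°.
Elevation = 90° − 24.700° = 65.3°.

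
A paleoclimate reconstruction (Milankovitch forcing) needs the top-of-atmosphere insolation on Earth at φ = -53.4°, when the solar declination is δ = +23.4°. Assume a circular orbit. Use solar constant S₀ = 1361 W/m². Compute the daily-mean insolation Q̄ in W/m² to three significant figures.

cos H₀ = −tan(-53.4°) tan(+23.400°) = 0.5827, H₀ = 0.9488 rad.
Bracket: H₀ sin φ sin δ + cos φ cos δ sin H₀ = 0.9488×-0.80282×0.39715 + 0.59622×0.91775×0.81270 = -0.302515 + 0.444694 = 0.142179.
Q̄ = (S₀/π) × [bracket] = (1361/π) × 0.142179 = 61.59 W/m².

Q̄ ≈ 61.6 W/m²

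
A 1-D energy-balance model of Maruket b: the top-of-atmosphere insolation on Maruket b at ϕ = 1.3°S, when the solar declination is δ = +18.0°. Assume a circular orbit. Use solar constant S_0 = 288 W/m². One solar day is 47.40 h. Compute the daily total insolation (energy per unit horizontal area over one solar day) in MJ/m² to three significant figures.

14.7 MJ/m²

cos h₀ = −tan(-1.3°) tan(+18.000°) = 0.0074, h₀ = 1.5634 rad.
Bracket: h₀ sin ϕ sin δ + cos ϕ cos δ sin h₀ = 1.5634×-0.02269×0.30902 + 0.99974×0.95106×0.99997 = -0.010962 + 0.950784 = 0.939822.
Q̄ = (S_0/π) × [bracket] = (288/π) × 0.939822 = 86.157 W/m².
Daily total = Q̄ × 47.40 h × 3600 s/h = 86.157 × 47.40 × 3600 / 10⁶ = 14.70 MJ/m².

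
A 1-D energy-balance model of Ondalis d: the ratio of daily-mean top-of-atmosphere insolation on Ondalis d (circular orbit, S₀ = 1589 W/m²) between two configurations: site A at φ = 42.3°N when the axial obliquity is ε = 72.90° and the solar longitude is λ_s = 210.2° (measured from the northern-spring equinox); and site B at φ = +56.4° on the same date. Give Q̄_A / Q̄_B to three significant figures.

Q̄_A / Q̄_B ≈ 6.61

— Configuration A (φ=+42.3°):
Solar declination: sin δ = sin ε · sin λ_s = sin 72.90° × sin 210.2° = -0.48078, so δ = -28.737°.
cos H₀ = −tan(+42.3°) tan(-28.737°) = 0.4989, H₀ = 1.0484 rad.
Bracket: H₀ sin φ sin δ + cos φ cos δ sin H₀ = 1.0484×0.67301×-0.48078 + 0.73963×0.87684×0.86664 = -0.339231 + 0.562048 = 0.222817.
Q̄ = (S₀/π) × [bracket] = (1589/π) × 0.222817 = 112.70 W/m².
— Configuration B (φ=+56.4°):
cos H₀ = −tan(+56.4°) tan(-28.737°) = 0.8253, H₀ = 0.6001 rad.
Bracket: H₀ sin φ sin δ + cos φ cos δ sin H₀ = 0.6001×0.83292×-0.48078 + 0.55339×0.87684×0.56473 = -0.240311 + 0.274026 = 0.033715.
Q̄ = (S₀/π) × [bracket] = (1589/π) × 0.033715 = 17.053 W/m².
Ratio Q̄_A / Q̄_B = 112.70 / 17.053 = 6.609.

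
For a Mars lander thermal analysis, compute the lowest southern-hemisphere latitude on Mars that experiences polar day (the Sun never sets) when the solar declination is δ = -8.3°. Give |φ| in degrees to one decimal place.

Polar day requires cos H₀ = −tan φ tan δ ≤ −1, i.e. tan φ tan δ ≥ 1.
The boundary is |tan φ| · |tan δ| = 1, so |φ| = 90° − |δ| = 90° − 8.3° = 81.7° in the southern hemisphere.

|φ| = 81.7°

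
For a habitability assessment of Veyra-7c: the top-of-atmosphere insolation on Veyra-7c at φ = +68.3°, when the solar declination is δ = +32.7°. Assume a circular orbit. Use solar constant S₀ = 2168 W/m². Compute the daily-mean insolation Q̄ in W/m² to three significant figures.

cos H₀ = −tan(+68.3°) tan(+32.700°) = -1.6132 ≤ −1 ⇒ polar day, H₀ = π.
Bracket: H₀ sin φ sin δ + cos φ cos δ sin H₀ = 3.1416×0.92913×0.54024 + 0.36975×0.84151×0.00000 = 1.576936 + 0.000000 = 1.576936.
Q̄ = (S₀/π) × [bracket] = (2168/π) × 1.576936 = 1088 W/m².

Q̄ ≈ 1.09e+03 W/m²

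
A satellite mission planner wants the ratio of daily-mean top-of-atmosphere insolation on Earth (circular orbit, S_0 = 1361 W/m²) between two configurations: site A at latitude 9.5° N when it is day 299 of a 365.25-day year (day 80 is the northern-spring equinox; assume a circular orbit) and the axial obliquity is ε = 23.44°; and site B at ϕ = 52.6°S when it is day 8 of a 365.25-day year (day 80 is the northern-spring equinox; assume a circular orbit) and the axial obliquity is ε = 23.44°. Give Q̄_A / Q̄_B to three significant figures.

— Configuration A (ϕ=+9.5°):
Solar longitude: L_s = 360° × (299 − 80)/365.25 = 215.852°.
sin δ = sin 23.44° × sin 215.852° = -0.23298, so δ = -13.473°.
cos h₀ = −tan(+9.5°) tan(-13.473°) = 0.0401, h₀ = 1.5307 rad.
Bracket: h₀ sin ϕ sin δ + cos ϕ cos δ sin h₀ = 1.5307×0.16505×-0.23298 + 0.98629×0.97248×0.99920 = -0.058861 + 0.958380 = 0.899519.
Q̄ = (S_0/π) × [bracket] = (1361/π) × 0.899519 = 389.69 W/m².
— Configuration B (ϕ=-52.6°):
Solar longitude: L_s = 360° × (8 − 80)/365.25 = -70.965°, i.e. -70.965° + 360° = 289.035°.
sin δ = sin 23.44° × sin 289.035° = -0.37604, so δ = -22.088°.
cos h₀ = −tan(-52.6°) tan(-22.088°) = -0.5308, h₀ = 2.1303 rad.
Bracket: h₀ sin ϕ sin δ + cos ϕ cos δ sin h₀ = 2.1303×-0.79441×-0.37604 + 0.60738×0.92660×0.84750 = 0.636384 + 0.476972 = 1.113356.
Q̄ = (S_0/π) × [bracket] = (1361/π) × 1.113356 = 482.33 W/m².
Ratio Q̄_A / Q̄_B = 389.69 / 482.33 = 0.8079.

Q̄_A / Q̄_B ≈ 0.808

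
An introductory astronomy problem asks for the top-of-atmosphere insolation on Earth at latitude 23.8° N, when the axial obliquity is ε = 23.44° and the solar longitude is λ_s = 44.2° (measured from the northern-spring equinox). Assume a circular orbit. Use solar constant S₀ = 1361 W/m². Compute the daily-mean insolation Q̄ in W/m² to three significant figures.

Solar declination: sin δ = sin ε · sin λ_s = sin 23.44° × sin 44.2° = 0.27732, so δ = +16.101°.
cos H₀ = −tan(+23.8°) tan(+16.101°) = -0.1273, H₀ = 1.6985 rad.
Bracket: H₀ sin φ sin δ + cos φ cos δ sin H₀ = 1.6985×0.40355×0.27732 + 0.91496×0.96078×0.99186 = 0.190083 + 0.871920 = 1.062003.
Q̄ = (S₀/π) × [bracket] = (1361/π) × 1.062003 = 460.1 W/m².

Q̄ ≈ 460 W/m²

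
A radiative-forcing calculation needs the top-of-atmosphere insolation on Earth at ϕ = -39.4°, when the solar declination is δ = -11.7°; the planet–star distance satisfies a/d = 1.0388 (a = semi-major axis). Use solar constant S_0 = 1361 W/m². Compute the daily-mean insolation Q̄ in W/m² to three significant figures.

Q̄ ≈ 453 W/m²

cos h₀ = −tan(-39.4°) tan(-11.700°) = -0.1701, h₀ = 1.7417 rad.
Bracket: h₀ sin ϕ sin δ + cos ϕ cos δ sin h₀ = 1.7417×-0.63473×-0.20279 + 0.77273×0.97922×0.98543 = 0.224186 + 0.745648 = 0.969834.
Inverse-square distance factor (a/d)² = 1.0388² = 1.079105.
Q̄ = (S_0/π) × 1.079105 × [bracket] = (1361/π) × 1.079105 × 0.969834 = 453.4 W/m².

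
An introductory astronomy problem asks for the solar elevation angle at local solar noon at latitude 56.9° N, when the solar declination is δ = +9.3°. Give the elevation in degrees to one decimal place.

42.4°

At local noon the hour angle is zero, so the zenith angle equals |φ − δ| = |+56.9° − (+9.300°)| = 47.600°.
Elevation = 90° − 47.600° = 42.4°.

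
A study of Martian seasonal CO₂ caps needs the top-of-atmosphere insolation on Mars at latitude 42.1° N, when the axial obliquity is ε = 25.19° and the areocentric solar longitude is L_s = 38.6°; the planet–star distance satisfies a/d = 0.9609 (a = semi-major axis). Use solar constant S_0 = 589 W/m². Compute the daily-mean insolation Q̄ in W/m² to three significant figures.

sin δ = sin 25.19° × sin 38.6° = 0.26554, so δ = +15.399°.
cos h₀ = −tan(+42.1°) tan(+15.399°) = -0.2489, h₀ = 1.8223 rad.
Bracket: h₀ sin ϕ sin δ + cos ϕ cos δ sin h₀ = 1.8223×0.67043×0.26554 + 0.74198×0.96410×0.96854 = 0.324417 + 0.692838 = 1.017255.
Inverse-square distance factor (a/d)² = 0.9609² = 0.923329.
Q̄ = (S_0/π) × 0.923329 × [bracket] = (589/π) × 0.923329 × 1.017255 = 176.1 W/m².

Q̄ ≈ 176 W/m²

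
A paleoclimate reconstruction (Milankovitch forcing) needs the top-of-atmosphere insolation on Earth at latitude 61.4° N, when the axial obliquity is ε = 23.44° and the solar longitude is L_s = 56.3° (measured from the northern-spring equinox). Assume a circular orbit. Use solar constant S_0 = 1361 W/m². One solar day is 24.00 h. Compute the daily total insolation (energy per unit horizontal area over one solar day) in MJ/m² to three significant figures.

37.6 MJ/m²

Solar declination: sin δ = sin ε · sin L_s = sin 23.44° × sin 56.3° = 0.33094, so δ = +19.326°.
cos h₀ = −tan(+61.4°) tan(+19.326°) = -0.6432, h₀ = 2.2695 rad.
Bracket: h₀ sin ϕ sin δ + cos ϕ cos δ sin h₀ = 2.2695×0.87798×0.33094 + 0.47869×0.94365×0.76567 = 0.659423 + 0.345865 = 1.005288.
Q̄ = (S_0/π) × [bracket] = (1361/π) × 1.005288 = 435.51 W/m².
Daily total = Q̄ × 24.00 h × 3600 s/h = 435.51 × 24.00 × 3600 / 10⁶ = 37.63 MJ/m².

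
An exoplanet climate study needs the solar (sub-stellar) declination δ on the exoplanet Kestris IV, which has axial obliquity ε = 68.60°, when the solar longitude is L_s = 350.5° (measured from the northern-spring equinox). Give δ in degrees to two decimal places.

δ = -8.84°

sin δ = sin ε · sin L_s = sin 68.60° × sin 350.5° = -0.153669.
δ = arcsin(-0.153669) = -8.84°.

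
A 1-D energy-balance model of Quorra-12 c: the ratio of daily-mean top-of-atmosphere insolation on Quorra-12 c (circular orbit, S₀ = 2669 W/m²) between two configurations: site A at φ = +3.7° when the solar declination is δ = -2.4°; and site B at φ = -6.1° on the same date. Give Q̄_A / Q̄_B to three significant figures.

— Configuration A (φ=+3.7°):
cos H₀ = −tan(+3.7°) tan(-2.400°) = 0.0027, H₀ = 1.5681 rad.
Bracket: H₀ sin φ sin δ + cos φ cos δ sin H₀ = 1.5681×0.06453×-0.04188 + 0.99792×0.99912×1.00000 = -0.004238 + 0.997042 = 0.992804.
Q̄ = (S₀/π) × [bracket] = (2669/π) × 0.992804 = 843.46 W/m².
— Configuration B (φ=-6.1°):
cos H₀ = −tan(-6.1°) tan(-2.400°) = -0.0045, H₀ = 1.5753 rad.
Bracket: H₀ sin φ sin δ + cos φ cos δ sin H₀ = 1.5753×-0.10626×-0.04188 + 0.99434×0.99912×0.99999 = 0.007010 + 0.993455 = 1.000465.
Q̄ = (S₀/π) × [bracket] = (2669/π) × 1.000465 = 849.96 W/m².
Ratio Q̄_A / Q̄_B = 843.46 / 849.96 = 0.9924.

Q̄_A / Q̄_B ≈ 0.992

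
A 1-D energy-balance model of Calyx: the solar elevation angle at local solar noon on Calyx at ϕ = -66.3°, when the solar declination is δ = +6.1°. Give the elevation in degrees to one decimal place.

17.6°

At local noon the hour angle is zero, so the zenith angle equals |ϕ − δ| = |-66.3° − (+6.100°)| = 72.400°.
Elevation = 90° − 72.400° = 17.6°.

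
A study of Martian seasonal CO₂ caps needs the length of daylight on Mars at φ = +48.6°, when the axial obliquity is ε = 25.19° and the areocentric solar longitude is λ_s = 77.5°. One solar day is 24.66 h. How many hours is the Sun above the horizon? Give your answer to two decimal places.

16.61 h

sin δ = sin 25.19° × sin 77.5° = 0.41553, so δ = +24.553°.
cos H₀ = −tan φ · tan δ = −tan(+48.6°) × tan(+24.553°) = -0.5182, so H₀ = 2.1155 rad = 121.21°.
Daylight = 2H₀/(2π) × 24.66 h = (2.1155/π) × 24.66 = 16.61 h.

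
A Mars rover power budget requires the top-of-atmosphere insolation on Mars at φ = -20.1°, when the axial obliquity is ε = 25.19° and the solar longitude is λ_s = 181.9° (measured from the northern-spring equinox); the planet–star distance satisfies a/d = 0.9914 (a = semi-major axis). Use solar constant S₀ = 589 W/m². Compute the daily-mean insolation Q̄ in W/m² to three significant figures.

Q̄ ≈ 174 W/m²

Solar declination: sin δ = sin ε · sin λ_s = sin 25.19° × sin 181.9° = -0.01411, so δ = -0.809°.
cos H₀ = −tan(-20.1°) tan(-0.809°) = -0.0052, H₀ = 1.5760 rad.
Bracket: H₀ sin φ sin δ + cos φ cos δ sin H₀ = 1.5760×-0.34366×-0.01411 + 0.93909×0.99990×0.99999 = 0.007642 + 0.938987 = 0.946629.
Inverse-square distance factor (a/d)² = 0.9914² = 0.982874.
Q̄ = (S₀/π) × 0.982874 × [bracket] = (589/π) × 0.982874 × 0.946629 = 174.4 W/m².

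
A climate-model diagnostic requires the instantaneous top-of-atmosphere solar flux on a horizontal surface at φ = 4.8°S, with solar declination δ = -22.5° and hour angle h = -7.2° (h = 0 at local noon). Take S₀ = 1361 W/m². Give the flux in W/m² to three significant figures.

cos θ_z = sin φ sin δ + cos φ cos δ cos h = 0.032022 + 0.913380 = 0.945402.
Flux = S₀ · cos θ_z = 1361 × 0.945402 = 1287 W/m².

1.29e+03 W/m²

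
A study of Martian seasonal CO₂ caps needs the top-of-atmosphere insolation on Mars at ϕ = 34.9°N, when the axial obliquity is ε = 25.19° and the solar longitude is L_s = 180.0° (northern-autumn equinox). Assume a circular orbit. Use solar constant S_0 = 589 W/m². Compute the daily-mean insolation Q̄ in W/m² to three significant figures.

Q̄ ≈ 154 W/m²

Solar declination: sin δ = sin ε · sin L_s = sin 25.19° × sin 180.0° = 0.00000, so δ = +0.000°.
cos h₀ = −tan(+34.9°) tan(+0.000°) = -0.0000, h₀ = 1.5708 rad.
Bracket: h₀ sin ϕ sin δ + cos ϕ cos δ sin h₀ = 1.5708×0.57215×0.00000 + 0.82015×1.00000×1.00000 = 0.000000 + 0.820150 = 0.820150.
Q̄ = (S_0/π) × [bracket] = (589/π) × 0.820150 = 153.8 W/m².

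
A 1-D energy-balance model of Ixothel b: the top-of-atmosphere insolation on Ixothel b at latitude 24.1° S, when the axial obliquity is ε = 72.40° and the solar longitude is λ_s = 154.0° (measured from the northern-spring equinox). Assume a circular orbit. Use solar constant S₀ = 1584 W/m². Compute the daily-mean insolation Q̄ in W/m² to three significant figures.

Solar declination: sin δ = sin ε · sin λ_s = sin 72.40° × sin 154.0° = 0.41785, so δ = +24.699°.
cos H₀ = −tan(-24.1°) tan(+24.699°) = 0.2057, H₀ = 1.3636 rad.
Bracket: H₀ sin φ sin δ + cos φ cos δ sin H₀ = 1.3636×-0.40833×0.41785 + 0.91283×0.90852×0.97861 = -0.232658 + 0.811585 = 0.578927.
Q̄ = (S₀/π) × [bracket] = (1584/π) × 0.578927 = 291.9 W/m².

Q̄ ≈ 292 W/m²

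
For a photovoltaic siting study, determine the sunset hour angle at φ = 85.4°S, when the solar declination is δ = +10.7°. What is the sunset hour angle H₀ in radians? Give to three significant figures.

H₀ = 0.00 rad

cos H₀ = −tan φ · tan δ = 2.3485 ≥ 1, so the Sun never rises (polar night) and H₀ = 0.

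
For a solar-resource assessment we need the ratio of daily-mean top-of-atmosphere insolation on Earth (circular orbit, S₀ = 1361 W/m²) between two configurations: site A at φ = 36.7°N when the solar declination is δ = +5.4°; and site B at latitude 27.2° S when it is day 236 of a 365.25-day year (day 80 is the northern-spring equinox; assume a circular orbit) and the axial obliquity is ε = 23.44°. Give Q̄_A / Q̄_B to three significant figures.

Q̄_A / Q̄_B ≈ 1.18

— Configuration A (φ=+36.7°):
cos H₀ = −tan(+36.7°) tan(+5.400°) = -0.0705, H₀ = 1.6413 rad.
Bracket: H₀ sin φ sin δ + cos φ cos δ sin H₀ = 1.6413×0.59763×0.09411 + 0.80178×0.99556×0.99751 = 0.092312 + 0.796233 = 0.888545.
Q̄ = (S₀/π) × [bracket] = (1361/π) × 0.888545 = 384.94 W/m².
— Configuration B (φ=-27.2°):
Solar longitude: λ_s = 360° × (236 − 80)/365.25 = 153.758°.
sin δ = sin 23.44° × sin 153.758° = 0.17589, so δ = +10.130°.
cos H₀ = −tan(-27.2°) tan(+10.130°) = 0.0918, H₀ = 1.4788 rad.
Bracket: H₀ sin φ sin δ + cos φ cos δ sin H₀ = 1.4788×-0.45710×0.17589 + 0.88942×0.98441×0.99578 = -0.118895 + 0.871859 = 0.752964.
Q̄ = (S₀/π) × [bracket] = (1361/π) × 0.752964 = 326.20 W/m².
Ratio Q̄_A / Q̄_B = 384.94 / 326.20 = 1.180.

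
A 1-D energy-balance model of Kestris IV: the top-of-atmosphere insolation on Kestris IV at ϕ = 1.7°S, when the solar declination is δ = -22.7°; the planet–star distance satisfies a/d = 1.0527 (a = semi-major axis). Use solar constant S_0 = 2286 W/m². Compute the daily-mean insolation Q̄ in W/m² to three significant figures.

cos h₀ = −tan(-1.7°) tan(-22.700°) = -0.0124, h₀ = 1.5832 rad.
Bracket: h₀ sin ϕ sin δ + cos ϕ cos δ sin h₀ = 1.5832×-0.02967×-0.38591 + 0.99956×0.92254×0.99992 = 0.018128 + 0.922060 = 0.940188.
Inverse-square distance factor (a/d)² = 1.0527² = 1.108177.
Q̄ = (S_0/π) × 1.108177 × [bracket] = (2286/π) × 1.108177 × 0.940188 = 758.1 W/m².

Q̄ ≈ 758 W/m²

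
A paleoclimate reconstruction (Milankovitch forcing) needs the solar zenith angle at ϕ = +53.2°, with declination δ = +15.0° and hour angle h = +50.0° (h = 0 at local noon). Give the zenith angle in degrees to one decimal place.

θ_z = 54.6°

cos θ_z = sin ϕ sin δ + cos ϕ cos δ cos h = 0.207245 + 0.371925 = 0.579170.
θ_z = arccos(0.579170) = 54.6°.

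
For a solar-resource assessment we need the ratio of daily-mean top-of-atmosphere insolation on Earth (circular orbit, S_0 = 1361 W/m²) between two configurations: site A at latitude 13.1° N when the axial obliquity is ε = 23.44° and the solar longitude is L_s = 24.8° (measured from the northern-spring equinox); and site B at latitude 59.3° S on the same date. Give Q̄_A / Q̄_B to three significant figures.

Q̄_A / Q̄_B ≈ 3.42

— Configuration A (ϕ=+13.1°):
Solar declination: sin δ = sin ε · sin L_s = sin 23.44° × sin 24.8° = 0.16685, so δ = +9.605°.
cos h₀ = −tan(+13.1°) tan(+9.605°) = -0.0394, h₀ = 1.6102 rad.
Bracket: h₀ sin ϕ sin δ + cos ϕ cos δ sin h₀ = 1.6102×0.22665×0.16685 + 0.97398×0.98598×0.99922 = 0.060892 + 0.959576 = 1.020468.
Q̄ = (S_0/π) × [bracket] = (1361/π) × 1.020468 = 442.09 W/m².
— Configuration B (ϕ=-59.3°):
cos h₀ = −tan(-59.3°) tan(+9.605°) = 0.2850, h₀ = 1.2818 rad.
Bracket: h₀ sin ϕ sin δ + cos ϕ cos δ sin h₀ = 1.2818×-0.85985×0.16685 + 0.51054×0.98598×0.95853 = -0.183895 + 0.482507 = 0.298612.
Q̄ = (S_0/π) × [bracket] = (1361/π) × 0.298612 = 129.36 W/m².
Ratio Q̄_A / Q̄_B = 442.09 / 129.36 = 3.418.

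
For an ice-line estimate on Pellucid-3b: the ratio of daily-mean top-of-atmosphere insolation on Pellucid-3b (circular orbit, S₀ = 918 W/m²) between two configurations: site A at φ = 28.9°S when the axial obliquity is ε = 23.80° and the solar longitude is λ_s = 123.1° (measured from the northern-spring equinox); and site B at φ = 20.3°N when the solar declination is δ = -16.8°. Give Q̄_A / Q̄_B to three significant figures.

— Configuration A (φ=-28.9°):
Solar declination: sin δ = sin ε · sin λ_s = sin 23.80° × sin 123.1° = 0.33806, so δ = +19.759°.
cos H₀ = −tan(-28.9°) tan(+19.759°) = 0.1983, H₀ = 1.3712 rad.
Bracket: H₀ sin φ sin δ + cos φ cos δ sin H₀ = 1.3712×-0.48328×0.33806 + 0.87546×0.94113×0.98014 = -0.224023 + 0.807559 = 0.583536.
Q̄ = (S₀/π) × [bracket] = (918/π) × 0.583536 = 170.51 W/m².
— Configuration B (φ=+20.3°):
cos H₀ = −tan(+20.3°) tan(-16.800°) = 0.1117, H₀ = 1.4589 rad.
Bracket: H₀ sin φ sin δ + cos φ cos δ sin H₀ = 1.4589×0.34694×-0.28903 + 0.93789×0.95732×0.99374 = -0.146293 + 0.892240 = 0.745947.
Q̄ = (S₀/π) × [bracket] = (918/π) × 0.745947 = 217.97 W/m².
Ratio Q̄_A / Q̄_B = 170.51 / 217.97 = 0.7823.

Q̄_A / Q̄_B ≈ 0.782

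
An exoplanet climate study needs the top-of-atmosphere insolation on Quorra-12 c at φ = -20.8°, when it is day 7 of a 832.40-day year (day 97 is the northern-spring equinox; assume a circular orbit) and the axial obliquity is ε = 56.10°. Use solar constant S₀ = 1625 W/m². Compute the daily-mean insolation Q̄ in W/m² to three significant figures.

Q̄ ≈ 574 W/m²

Solar longitude: λ_s = 360° × (7 − 97)/832.40 = -38.924°, i.e. -38.924° + 360° = 321.076°.
sin δ = sin 56.10° × sin 321.076° = -0.52148, so δ = -31.432°.
cos H₀ = −tan(-20.8°) tan(-31.432°) = -0.2322, H₀ = 1.8051 rad.
Bracket: H₀ sin φ sin δ + cos φ cos δ sin H₀ = 1.8051×-0.35511×-0.52148 + 0.93483×0.85326×0.97268 = 0.334273 + 0.775861 = 1.110134.
Q̄ = (S₀/π) × [bracket] = (1625/π) × 1.110134 = 574.2 W/m².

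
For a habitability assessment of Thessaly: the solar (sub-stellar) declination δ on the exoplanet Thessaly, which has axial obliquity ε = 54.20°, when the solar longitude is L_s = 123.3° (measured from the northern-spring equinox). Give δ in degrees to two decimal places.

sin δ = sin ε · sin L_s = sin 54.20° × sin 123.3° = 0.677893.
δ = arcsin(0.677893) = +42.68°.

δ = +42.68°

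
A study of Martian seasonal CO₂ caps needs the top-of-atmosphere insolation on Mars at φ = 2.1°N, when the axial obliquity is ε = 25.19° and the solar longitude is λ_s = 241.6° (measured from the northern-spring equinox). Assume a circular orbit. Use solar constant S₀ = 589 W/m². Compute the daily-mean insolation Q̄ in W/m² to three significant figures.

Q̄ ≈ 170 W/m²

Solar declination: sin δ = sin ε · sin λ_s = sin 25.19° × sin 241.6° = -0.37440, so δ = -21.987°.
cos H₀ = −tan(+2.1°) tan(-21.987°) = 0.0148, H₀ = 1.5560 rad.
Bracket: H₀ sin φ sin δ + cos φ cos δ sin H₀ = 1.5560×0.03664×-0.37440 + 0.99933×0.92727×0.99989 = -0.021345 + 0.926547 = 0.905202.
Q̄ = (S₀/π) × [bracket] = (589/π) × 0.905202 = 169.7 W/m².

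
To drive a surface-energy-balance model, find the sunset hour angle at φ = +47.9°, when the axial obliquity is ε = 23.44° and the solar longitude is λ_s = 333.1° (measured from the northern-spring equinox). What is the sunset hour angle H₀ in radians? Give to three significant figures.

H₀ = 1.37 rad

Solar declination: sin δ = sin ε · sin λ_s = sin 23.44° × sin 333.1° = -0.17997, so δ = -10.368°.
cos H₀ = −tan φ · tan δ = −tan(+47.9°) × tan(-10.368°) = 0.2025, so H₀ = 1.3669 rad = 78.32°.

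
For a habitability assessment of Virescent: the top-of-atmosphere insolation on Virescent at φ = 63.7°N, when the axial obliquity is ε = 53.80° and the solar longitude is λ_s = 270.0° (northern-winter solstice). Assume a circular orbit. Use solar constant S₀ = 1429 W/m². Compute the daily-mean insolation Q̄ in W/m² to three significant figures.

Solar declination: sin δ = sin ε · sin λ_s = sin 53.80° × sin 270.0° = -0.80696, so δ = -53.800°.
cos H₀ = −tan(+63.7°) tan(-53.800°) = 2.7646 ≥ 1 ⇒ polar night, H₀ = 0 and Q̄ = 0.

Q̄ ≈ 0.00 W/m²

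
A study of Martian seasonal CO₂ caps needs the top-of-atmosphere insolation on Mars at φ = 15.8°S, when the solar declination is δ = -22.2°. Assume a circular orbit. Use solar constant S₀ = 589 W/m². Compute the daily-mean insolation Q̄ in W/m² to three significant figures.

cos H₀ = −tan(-15.8°) tan(-22.200°) = -0.1155, H₀ = 1.6865 rad.
Bracket: H₀ sin φ sin δ + cos φ cos δ sin H₀ = 1.6865×-0.27228×-0.37784 + 0.96222×0.92587×0.99331 = 0.173504 + 0.884931 = 1.058435.
Q̄ = (S₀/π) × [bracket] = (589/π) × 1.058435 = 198.4 W/m².

Q̄ ≈ 198 W/m²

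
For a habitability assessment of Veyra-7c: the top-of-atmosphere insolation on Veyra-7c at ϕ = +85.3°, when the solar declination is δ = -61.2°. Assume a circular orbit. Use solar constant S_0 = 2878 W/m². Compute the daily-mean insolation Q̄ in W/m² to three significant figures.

cos h₀ = −tan(+85.3°) tan(-61.200°) = 22.1248 ≥ 1 ⇒ polar night, h₀ = 0 and Q̄ = 0.

Q̄ ≈ 0.00 W/m²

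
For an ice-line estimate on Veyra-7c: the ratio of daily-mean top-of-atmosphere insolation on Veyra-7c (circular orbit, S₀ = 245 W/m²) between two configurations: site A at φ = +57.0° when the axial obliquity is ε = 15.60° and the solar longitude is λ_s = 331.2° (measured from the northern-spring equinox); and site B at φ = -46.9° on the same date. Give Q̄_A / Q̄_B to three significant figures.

— Configuration A (φ=+57.0°):
Solar declination: sin δ = sin ε · sin λ_s = sin 15.60° × sin 331.2° = -0.12955, so δ = -7.444°.
cos H₀ = −tan(+57.0°) tan(-7.444°) = 0.2012, H₀ = 1.3682 rad.
Bracket: H₀ sin φ sin δ + cos φ cos δ sin H₀ = 1.3682×0.83867×-0.12955 + 0.54464×0.99157×0.97955 = -0.148655 + 0.529005 = 0.380350.
Q̄ = (S₀/π) × [bracket] = (245/π) × 0.380350 = 29.662 W/m².
— Configuration B (φ=-46.9°):
cos H₀ = −tan(-46.9°) tan(-7.444°) = -0.1396, H₀ = 1.7109 rad.
Bracket: H₀ sin φ sin δ + cos φ cos δ sin H₀ = 1.7109×-0.73016×-0.12955 + 0.68327×0.99157×0.99021 = 0.161838 + 0.670877 = 0.832715.
Q̄ = (S₀/π) × [bracket] = (245/π) × 0.832715 = 64.940 W/m².
Ratio Q̄_A / Q̄_B = 29.662 / 64.940 = 0.4568.

Q̄_A / Q̄_B ≈ 0.457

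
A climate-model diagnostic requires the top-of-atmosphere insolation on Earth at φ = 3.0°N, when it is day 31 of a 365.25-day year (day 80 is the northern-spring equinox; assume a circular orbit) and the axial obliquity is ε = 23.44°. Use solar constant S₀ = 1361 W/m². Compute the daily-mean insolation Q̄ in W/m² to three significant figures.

Solar longitude: λ_s = 360° × (31 − 80)/365.25 = -48.296°, i.e. -48.296° + 360° = 311.704°.
sin δ = sin 23.44° × sin 311.704° = -0.29698, so δ = -17.277°.
cos H₀ = −tan(+3.0°) tan(-17.277°) = 0.0163, H₀ = 1.5545 rad.
Bracket: H₀ sin φ sin δ + cos φ cos δ sin H₀ = 1.5545×0.05234×-0.29698 + 0.99863×0.95488×0.99987 = -0.024163 + 0.953448 = 0.929285.
Q̄ = (S₀/π) × [bracket] = (1361/π) × 0.929285 = 402.6 W/m².

Q̄ ≈ 403 W/m²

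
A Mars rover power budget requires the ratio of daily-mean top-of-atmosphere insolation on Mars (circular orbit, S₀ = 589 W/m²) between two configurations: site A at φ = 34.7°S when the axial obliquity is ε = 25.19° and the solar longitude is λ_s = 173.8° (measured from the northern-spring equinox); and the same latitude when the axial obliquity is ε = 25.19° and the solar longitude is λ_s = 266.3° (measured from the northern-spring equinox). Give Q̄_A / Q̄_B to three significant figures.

— Configuration A (φ=-34.7°):
Solar declination: sin δ = sin ε · sin λ_s = sin 25.19° × sin 173.8° = 0.04597, so δ = +2.635°.
cos H₀ = −tan(-34.7°) tan(+2.635°) = 0.0319, H₀ = 1.5389 rad.
Bracket: H₀ sin φ sin δ + cos φ cos δ sin H₀ = 1.5389×-0.56928×0.04597 + 0.82214×0.99894×0.99949 = -0.040273 + 0.820850 = 0.780577.
Q̄ = (S₀/π) × [bracket] = (589/π) × 0.780577 = 146.35 W/m².
— Configuration B (φ=-34.7°):
Solar declination: sin δ = sin ε · sin λ_s = sin 25.19° × sin 266.3° = -0.42473, so δ = -25.134°.
cos H₀ = −tan(-34.7°) tan(-25.134°) = -0.3249, H₀ = 1.9017 rad.
Bracket: H₀ sin φ sin δ + cos φ cos δ sin H₀ = 1.9017×-0.56928×-0.42473 + 0.82214×0.90532×0.94576 = 0.459813 + 0.703929 = 1.163742.
Q̄ = (S₀/π) × [bracket] = (589/π) × 1.163742 = 218.18 W/m².
Ratio Q̄_A / Q̄_B = 146.35 / 218.18 = 0.6708.

Q̄_A / Q̄_B ≈ 0.671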